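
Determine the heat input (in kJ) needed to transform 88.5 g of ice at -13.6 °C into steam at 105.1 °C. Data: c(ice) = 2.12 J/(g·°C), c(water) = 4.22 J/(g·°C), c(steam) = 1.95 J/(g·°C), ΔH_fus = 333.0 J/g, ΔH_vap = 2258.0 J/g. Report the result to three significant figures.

q1 (heat ice -13.6→0.0 °C): 88.5 × 2.12 × 13.6 = 2552 J
q2 (melt at 0 °C): 88.5 × 333.0 = 29471 J
q3 (heat water 0.0→100.0 °C): 88.5 × 4.22 × 100.0 = 37347 J
q4 (vaporize at 100 °C): 88.5 × 2258.0 = 199833 J
q5 (heat steam 100.0→105.1 °C): 88.5 × 1.95 × 5.1 = 880 J
Total: 2552 + 29471 + 37347 + 199833 + 880 = 270083 J = 270 kJ

q = 270 kJ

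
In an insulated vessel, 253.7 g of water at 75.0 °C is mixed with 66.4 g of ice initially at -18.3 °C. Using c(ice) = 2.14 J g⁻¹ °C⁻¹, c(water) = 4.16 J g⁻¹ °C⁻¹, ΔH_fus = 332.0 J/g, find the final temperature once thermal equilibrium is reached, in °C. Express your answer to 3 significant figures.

T_f = 40.9 °C

Heat to bring ice to 0 °C and melt it: q₁ = 66.4×2.14×18.3 + 66.4×332.0 = 24645 J
Heat the water can supply cooling to 0 °C: 253.7×4.16×75.0 = 79154.4 J > q₁, so all ice melts.
Energy balance: 253.7×4.16×(75.0 − T) = 24645 + 66.4×4.16×(T − 0)
1055.392(75.0 − T) = 24645 + 276.224 T
79154.4 − 24645 = 1331.616 T
T = 54509.4 / 1331.616 = 40.93 °C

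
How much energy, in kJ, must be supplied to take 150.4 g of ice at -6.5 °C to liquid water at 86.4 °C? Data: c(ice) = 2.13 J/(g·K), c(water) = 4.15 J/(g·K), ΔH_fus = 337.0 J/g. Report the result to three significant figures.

q = 107 kJ

q1 (heat ice -6.5→0.0 °C): 150.4 × 2.13 × 6.5 = 2082 J
q2 (melt at 0 °C): 150.4 × 337.0 = 50685 J
q3 (heat water 0.0→86.4 °C): 150.4 × 4.15 × 86.4 = 53927 J
Total: 2082 + 50685 + 53927 = 106694 J = 107 kJ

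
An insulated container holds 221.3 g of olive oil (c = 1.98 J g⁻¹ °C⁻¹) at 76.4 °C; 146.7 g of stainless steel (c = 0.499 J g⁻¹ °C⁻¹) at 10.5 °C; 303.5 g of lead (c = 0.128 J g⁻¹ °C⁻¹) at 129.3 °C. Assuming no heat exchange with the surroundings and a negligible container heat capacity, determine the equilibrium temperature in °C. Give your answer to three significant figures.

Σ mᵢcᵢ(T − Tᵢ) = 0  ⇒  T = Σ mᵢcᵢTᵢ / Σ mᵢcᵢ
Σ mᵢcᵢ = 221.3×1.98 + 146.7×0.499 + 303.5×0.128 = 550.2253
Σ mᵢcᵢTᵢ = 438.174×76.4 + 73.2033×10.5 + 38.848×129.3 = 39268
T = 39268 / 550.2253 = 71.37 °C

T_f = 71.4 °C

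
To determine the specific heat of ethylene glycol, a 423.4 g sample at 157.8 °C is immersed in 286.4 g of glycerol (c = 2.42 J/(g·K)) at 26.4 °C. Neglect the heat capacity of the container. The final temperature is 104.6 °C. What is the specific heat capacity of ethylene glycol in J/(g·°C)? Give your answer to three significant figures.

q_gained = (286.4 × 2.42) × (104.6 − 26.4) = 54200 J
q_lost = 423.4 × c × (157.8 − 104.6) = 22524.88 c
Set equal: c = 54200 / 22524.88 = 2.41 J/(g·°C)

c = 2.41 J/(g·°C)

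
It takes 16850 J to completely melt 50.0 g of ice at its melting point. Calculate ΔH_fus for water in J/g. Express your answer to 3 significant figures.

ΔH_fus = q / m = 16850 / 50.0 = 337 J/g

ΔH_fus = 337 J/g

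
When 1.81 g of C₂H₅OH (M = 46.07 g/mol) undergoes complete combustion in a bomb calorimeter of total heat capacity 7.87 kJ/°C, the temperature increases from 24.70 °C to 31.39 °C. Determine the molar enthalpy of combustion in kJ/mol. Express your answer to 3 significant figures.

ΔH = -1340 kJ/mol

ΔT = 31.39 − 24.70 = 6.69 °C
q_cal = C_cal × ΔT = 7.87 × 6.69 = 52.6503 kJ
n = 1.81 / 46.07 = 0.03929 mol
q_rxn = −q_cal = -52.6503 kJ
ΔH = -52.6503 / 0.03929 = -1340 kJ/mol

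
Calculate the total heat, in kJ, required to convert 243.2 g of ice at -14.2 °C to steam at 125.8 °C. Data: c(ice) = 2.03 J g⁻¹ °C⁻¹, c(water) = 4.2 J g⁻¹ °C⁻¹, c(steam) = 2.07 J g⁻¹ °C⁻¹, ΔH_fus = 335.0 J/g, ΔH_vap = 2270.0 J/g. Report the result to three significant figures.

q1 (heat ice -14.2→0.0 °C): 243.2 × 2.03 × 14.2 = 7010 J
q2 (melt at 0 °C): 243.2 × 335.0 = 81472 J
q3 (heat water 0.0→100.0 °C): 243.2 × 4.2 × 100.0 = 102144 J
q4 (vaporize at 100 °C): 243.2 × 2270.0 = 552064 J
q5 (heat steam 100.0→125.8 °C): 243.2 × 2.07 × 25.8 = 12988 J
Total: 7010 + 81472 + 102144 + 552064 + 12988 = 755678 J = 756 kJ

q = 756 kJ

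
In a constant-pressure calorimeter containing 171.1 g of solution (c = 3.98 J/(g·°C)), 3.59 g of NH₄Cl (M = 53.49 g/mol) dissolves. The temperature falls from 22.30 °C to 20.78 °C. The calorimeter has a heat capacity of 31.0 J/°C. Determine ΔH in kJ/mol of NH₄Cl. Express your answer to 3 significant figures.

|ΔT| = |20.78 − 22.30| = 1.52 °C
|q_surr| = (171.1 × 3.98 + 31.0) × 1.52 = 711.978 × 1.52 = 1082 J
n(NH₄Cl) = 3.59 / 53.49 = 0.06712 mol
Temperature fell, so q_rxn = +|q_surr| = 1.082 kJ
ΔH = q_rxn / n = 16.12 kJ/mol

ΔH = 16.1 kJ/mol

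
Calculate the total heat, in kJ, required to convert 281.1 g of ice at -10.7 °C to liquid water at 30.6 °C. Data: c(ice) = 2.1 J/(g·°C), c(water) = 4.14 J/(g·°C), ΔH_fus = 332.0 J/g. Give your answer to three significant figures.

q1 (heat ice -10.7→0.0 °C): 281.1 × 2.1 × 10.7 = 6316 J
q2 (melt at 0 °C): 281.1 × 332.0 = 93325 J
q3 (heat water 0.0→30.6 °C): 281.1 × 4.14 × 30.6 = 35611 J
Total: 6316 + 93325 + 35611 = 135252 J = 135 kJ

q = 135 kJ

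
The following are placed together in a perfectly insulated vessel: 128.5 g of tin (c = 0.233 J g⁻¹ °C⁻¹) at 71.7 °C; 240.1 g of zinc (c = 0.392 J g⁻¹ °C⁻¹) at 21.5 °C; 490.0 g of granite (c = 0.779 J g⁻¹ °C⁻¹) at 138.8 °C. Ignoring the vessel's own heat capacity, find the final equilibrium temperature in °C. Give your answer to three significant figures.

Σ mᵢcᵢ(T − Tᵢ) = 0  ⇒  T = Σ mᵢcᵢTᵢ / Σ mᵢcᵢ
Σ mᵢcᵢ = 128.5×0.233 + 240.1×0.392 + 490.0×0.779 = 505.7697
Σ mᵢcᵢTᵢ = 29.9405×71.7 + 94.1192×21.5 + 381.71×138.8 = 57152
T = 57152 / 505.7697 = 113.0 °C

T_f = 113 °C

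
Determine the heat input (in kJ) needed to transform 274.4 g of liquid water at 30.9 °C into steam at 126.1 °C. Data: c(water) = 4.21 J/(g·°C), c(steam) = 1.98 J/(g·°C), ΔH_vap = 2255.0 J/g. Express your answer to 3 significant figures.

q = 713 kJ

q1 (heat water 30.9→100.0 °C): 274.4 × 4.21 × 69.1 = 79826 J
q2 (vaporize at 100 °C): 274.4 × 2255.0 = 618772 J
q3 (heat steam 100.0→126.1 °C): 274.4 × 1.98 × 26.1 = 14180 J
Total: 79826 + 618772 + 14180 = 712778 J = 713 kJ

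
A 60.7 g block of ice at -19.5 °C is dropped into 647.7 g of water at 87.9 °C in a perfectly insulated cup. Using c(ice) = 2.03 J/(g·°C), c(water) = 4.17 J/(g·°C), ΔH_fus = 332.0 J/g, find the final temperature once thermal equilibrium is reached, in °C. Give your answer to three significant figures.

T_f = 72.7 °C

Heat to bring ice to 0 °C and melt it: q₁ = 60.7×2.03×19.5 + 60.7×332.0 = 22555 J
Heat the water can supply cooling to 0 °C: 647.7×4.17×87.9 = 237410 J > q₁, so all ice melts.
Energy balance: 647.7×4.17×(87.9 − T) = 22555 + 60.7×4.17×(T − 0)
2700.909(87.9 − T) = 22555 + 253.119 T
237410 − 22555 = 2954.028 T
T = 214855 / 2954.028 = 72.73 °C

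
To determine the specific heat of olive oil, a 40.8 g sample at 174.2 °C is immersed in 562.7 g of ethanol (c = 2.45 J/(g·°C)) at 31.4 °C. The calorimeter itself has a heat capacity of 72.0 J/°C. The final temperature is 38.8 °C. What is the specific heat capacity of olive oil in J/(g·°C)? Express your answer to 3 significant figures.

c = 1.94 J/(g·°C)

q_gained = (562.7 × 2.45 + 72.0) × (38.8 − 31.4) = 10730 J
q_lost = 40.8 × c × (174.2 − 38.8) = 5524.32 c
Set equal: c = 10730 / 5524.32 = 1.94 J/(g·°C)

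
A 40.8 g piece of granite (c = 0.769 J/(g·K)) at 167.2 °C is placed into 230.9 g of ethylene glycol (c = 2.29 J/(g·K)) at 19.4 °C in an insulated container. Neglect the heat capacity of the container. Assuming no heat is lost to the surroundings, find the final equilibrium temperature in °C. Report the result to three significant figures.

T_f = 27.7 °C

Heat lost by granite = heat gained by ethylene glycol.
(40.8)(0.769)(167.2 − T) = (230.9)(2.29)(T − 19.4)
31.3752 (167.2 − T) = 528.761 (T − 19.4)
5245.9 − 31.3752 T = 528.761 T − 10258
15503.9 = 560.1362 T
T = 27.68 °C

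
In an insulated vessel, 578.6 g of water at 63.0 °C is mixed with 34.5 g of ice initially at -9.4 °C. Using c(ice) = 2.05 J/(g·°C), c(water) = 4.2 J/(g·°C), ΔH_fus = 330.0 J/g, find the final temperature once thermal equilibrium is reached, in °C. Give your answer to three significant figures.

Heat to bring ice to 0 °C and melt it: q₁ = 34.5×2.05×9.4 + 34.5×330.0 = 12050 J
Heat the water can supply cooling to 0 °C: 578.6×4.2×63.0 = 153098 J > q₁, so all ice melts.
Energy balance: 578.6×4.2×(63.0 − T) = 12050 + 34.5×4.2×(T − 0)
2430.12(63.0 − T) = 12050 + 144.9 T
153098 − 12050 = 2575.02 T
T = 141048 / 2575.02 = 54.78 °C

T_f = 54.8 °C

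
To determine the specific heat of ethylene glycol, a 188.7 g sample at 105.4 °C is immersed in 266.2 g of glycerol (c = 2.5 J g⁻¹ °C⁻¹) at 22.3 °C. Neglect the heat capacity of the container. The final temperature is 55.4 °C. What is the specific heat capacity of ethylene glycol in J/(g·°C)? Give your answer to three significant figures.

q_gained = (266.2 × 2.5) × (55.4 − 22.3) = 22030 J
q_lost = 188.7 × c × (105.4 − 55.4) = 9435 c
Set equal: c = 22030 / 9435 = 2.33 J/(g·°C)

c = 2.33 J/(g·°C)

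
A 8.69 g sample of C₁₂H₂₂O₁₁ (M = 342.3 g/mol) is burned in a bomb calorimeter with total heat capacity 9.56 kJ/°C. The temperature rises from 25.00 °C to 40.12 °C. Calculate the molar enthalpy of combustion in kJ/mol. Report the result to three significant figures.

ΔH = -5690 kJ/mol

ΔT = 40.12 − 25.00 = 15.12 °C
q_cal = C_cal × ΔT = 9.56 × 15.12 = 144.5472 kJ
n = 8.69 / 342.3 = 0.02539 mol
q_rxn = −q_cal = -144.5472 kJ
ΔH = -144.5472 / 0.02539 = -5693 kJ/mol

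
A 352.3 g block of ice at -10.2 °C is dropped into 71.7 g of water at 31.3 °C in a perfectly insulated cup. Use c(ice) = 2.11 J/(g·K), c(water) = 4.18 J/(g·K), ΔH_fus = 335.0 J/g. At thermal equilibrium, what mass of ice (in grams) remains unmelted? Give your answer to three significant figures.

Heat to warm all ice to 0 °C: 352.3×2.11×10.2 = 7582.2 J
Heat released by water cooling to 0 °C: 71.7×4.18×31.3 = 9380.8 J
9380.8 J < 7582.2 + 352.3×335.0 = 125602.7 J, so not all ice melts; final T = 0 °C.
Heat left for melting: 9380.8 − 7582.2 = 1798.6 J
Mass melted = 1798.6 / 335.0 = 5.369 g
Ice remaining = 352.3 − 5.369 = 346.931 g

m_ice remaining = 347 g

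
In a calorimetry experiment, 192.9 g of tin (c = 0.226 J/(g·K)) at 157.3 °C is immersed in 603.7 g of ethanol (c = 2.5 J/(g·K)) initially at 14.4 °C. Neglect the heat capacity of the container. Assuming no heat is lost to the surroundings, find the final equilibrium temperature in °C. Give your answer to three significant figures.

T_f = 18.4 °C

Heat lost by tin = heat gained by ethanol.
(192.9)(0.226)(157.3 − T) = (603.7)(2.5)(T − 14.4)
43.5954 (157.3 − T) = 1509.25 (T − 14.4)
6857.6 − 43.5954 T = 1509.25 T − 21733
28590.6 = 1552.8454 T
T = 18.41 °C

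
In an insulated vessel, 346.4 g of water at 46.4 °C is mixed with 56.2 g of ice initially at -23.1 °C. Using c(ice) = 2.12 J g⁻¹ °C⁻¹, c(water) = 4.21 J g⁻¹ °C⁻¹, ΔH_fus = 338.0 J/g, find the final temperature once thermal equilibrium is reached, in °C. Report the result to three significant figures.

Heat to bring ice to 0 °C and melt it: q₁ = 56.2×2.12×23.1 + 56.2×338.0 = 21748 J
Heat the water can supply cooling to 0 °C: 346.4×4.21×46.4 = 67667.2 J > q₁, so all ice melts.
Energy balance: 346.4×4.21×(46.4 − T) = 21748 + 56.2×4.21×(T − 0)
1458.344(46.4 − T) = 21748 + 236.602 T
67667.2 − 21748 = 1694.946 T
T = 45919.2 / 1694.946 = 27.09 °C

T_f = 27.1 °C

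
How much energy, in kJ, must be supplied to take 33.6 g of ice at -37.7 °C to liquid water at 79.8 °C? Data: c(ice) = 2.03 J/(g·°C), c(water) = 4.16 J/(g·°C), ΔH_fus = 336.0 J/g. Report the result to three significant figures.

q = 25.0 kJ

q1 (heat ice -37.7→0.0 °C): 33.6 × 2.03 × 37.7 = 2571 J
q2 (melt at 0 °C): 33.6 × 336.0 = 11290 J
q3 (heat water 0.0→79.8 °C): 33.6 × 4.16 × 79.8 = 11154 J
Total: 2571 + 11290 + 11154 = 25015 J = 25.0 kJ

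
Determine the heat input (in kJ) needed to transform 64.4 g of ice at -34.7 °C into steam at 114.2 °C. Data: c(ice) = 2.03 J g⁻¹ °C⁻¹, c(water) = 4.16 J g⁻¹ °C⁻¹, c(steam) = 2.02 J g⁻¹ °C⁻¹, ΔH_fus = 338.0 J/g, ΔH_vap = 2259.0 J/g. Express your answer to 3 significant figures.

q1 (heat ice -34.7→0.0 °C): 64.4 × 2.03 × 34.7 = 4536 J
q2 (melt at 0 °C): 64.4 × 338.0 = 21767 J
q3 (heat water 0.0→100.0 °C): 64.4 × 4.16 × 100.0 = 26790 J
q4 (vaporize at 100 °C): 64.4 × 2259.0 = 145480 J
q5 (heat steam 100.0→114.2 °C): 64.4 × 2.02 × 14.2 = 1847 J
Total: 4536 + 21767 + 26790 + 145480 + 1847 = 200420 J = 200 kJ

q = 200 kJ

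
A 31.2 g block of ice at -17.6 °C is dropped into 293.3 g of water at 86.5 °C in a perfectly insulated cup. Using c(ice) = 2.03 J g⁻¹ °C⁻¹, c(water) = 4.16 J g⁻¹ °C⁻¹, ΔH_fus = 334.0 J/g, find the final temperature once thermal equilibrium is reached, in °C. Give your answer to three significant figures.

T_f = 69.6 °C

Heat to bring ice to 0 °C and melt it: q₁ = 31.2×2.03×17.6 + 31.2×334.0 = 11536 J
Heat the water can supply cooling to 0 °C: 293.3×4.16×86.5 = 105541 J > q₁, so all ice melts.
Energy balance: 293.3×4.16×(86.5 − T) = 11536 + 31.2×4.16×(T − 0)
1220.128(86.5 − T) = 11536 + 129.792 T
105541 − 11536 = 1349.920 T
T = 94005 / 1349.920 = 69.64 °C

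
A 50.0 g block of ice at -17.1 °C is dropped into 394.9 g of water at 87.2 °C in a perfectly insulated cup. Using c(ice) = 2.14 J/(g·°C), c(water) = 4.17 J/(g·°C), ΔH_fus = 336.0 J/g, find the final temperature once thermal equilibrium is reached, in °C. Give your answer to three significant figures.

Heat to bring ice to 0 °C and melt it: q₁ = 50.0×2.14×17.1 + 50.0×336.0 = 18630 J
Heat the water can supply cooling to 0 °C: 394.9×4.17×87.2 = 143595 J > q₁, so all ice melts.
Energy balance: 394.9×4.17×(87.2 − T) = 18630 + 50.0×4.17×(T − 0)
1646.733(87.2 − T) = 18630 + 208.5 T
143595 − 18630 = 1855.233 T
T = 124965 / 1855.233 = 67.36 °C

T_f = 67.4 °C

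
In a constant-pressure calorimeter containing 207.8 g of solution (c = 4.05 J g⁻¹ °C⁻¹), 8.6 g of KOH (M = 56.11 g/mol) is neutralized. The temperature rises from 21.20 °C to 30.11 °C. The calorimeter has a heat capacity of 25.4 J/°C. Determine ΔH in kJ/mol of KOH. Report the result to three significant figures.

|ΔT| = |30.11 − 21.20| = 8.91 °C
|q_surr| = (207.8 × 4.05 + 25.4) × 8.91 = 866.99 × 8.91 = 7725 J
n(KOH) = 8.6 / 56.11 = 0.1533 mol
Temperature rose, so q_rxn = −|q_surr| = -7.725 kJ
ΔH = q_rxn / n = -50.39 kJ/mol

ΔH = -50.4 kJ/mol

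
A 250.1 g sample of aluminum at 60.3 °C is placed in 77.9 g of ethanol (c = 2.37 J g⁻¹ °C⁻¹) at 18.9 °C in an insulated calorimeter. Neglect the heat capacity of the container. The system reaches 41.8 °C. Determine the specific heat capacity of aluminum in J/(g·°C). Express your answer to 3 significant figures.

q_gained = (77.9 × 2.37) × (41.8 − 18.9) = 4228 J
q_lost = 250.1 × c × (60.3 − 41.8) = 4626.85 c
Set equal: c = 4228 / 4626.85 = 0.914 J/(g·°C)

c = 0.914 J/(g·°C)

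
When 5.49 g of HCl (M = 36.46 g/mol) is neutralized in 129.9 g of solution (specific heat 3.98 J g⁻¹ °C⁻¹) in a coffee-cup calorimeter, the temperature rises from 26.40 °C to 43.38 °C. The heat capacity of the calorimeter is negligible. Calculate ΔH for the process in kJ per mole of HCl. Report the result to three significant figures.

|ΔT| = |43.38 − 26.40| = 16.98 °C
|q_surr| = (129.9 × 3.98) × 16.98 = 517.002 × 16.98 = 8779 J
n(HCl) = 5.49 / 36.46 = 0.1506 mol
Temperature rose, so q_rxn = −|q_surr| = -8.779 kJ
ΔH = q_rxn / n = -58.29 kJ/mol

ΔH = -58.3 kJ/mol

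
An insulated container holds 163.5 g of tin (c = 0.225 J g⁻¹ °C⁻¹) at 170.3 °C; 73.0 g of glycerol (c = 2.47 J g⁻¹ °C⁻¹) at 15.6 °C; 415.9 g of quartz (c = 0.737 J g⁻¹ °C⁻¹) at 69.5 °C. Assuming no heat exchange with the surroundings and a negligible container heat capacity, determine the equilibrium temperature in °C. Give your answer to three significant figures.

Σ mᵢcᵢ(T − Tᵢ) = 0  ⇒  T = Σ mᵢcᵢTᵢ / Σ mᵢcᵢ
Σ mᵢcᵢ = 163.5×0.225 + 73.0×2.47 + 415.9×0.737 = 523.6158
Σ mᵢcᵢTᵢ = 36.7875×170.3 + 180.31×15.6 + 306.5183×69.5 = 30381
T = 30381 / 523.6158 = 58.02 °C

T_f = 58.0 °C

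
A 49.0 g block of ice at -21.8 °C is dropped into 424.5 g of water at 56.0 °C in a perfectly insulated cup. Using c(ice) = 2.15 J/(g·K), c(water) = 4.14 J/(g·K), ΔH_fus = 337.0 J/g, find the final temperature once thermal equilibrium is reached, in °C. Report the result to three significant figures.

T_f = 40.6 °C

Heat to bring ice to 0 °C and melt it: q₁ = 49.0×2.15×21.8 + 49.0×337.0 = 18810 J
Heat the water can supply cooling to 0 °C: 424.5×4.14×56.0 = 98416.1 J > q₁, so all ice melts.
Energy balance: 424.5×4.14×(56.0 − T) = 18810 + 49.0×4.14×(T − 0)
1757.43(56.0 − T) = 18810 + 202.86 T
98416.1 − 18810 = 1960.29 T
T = 79606.1 / 1960.29 = 40.61 °C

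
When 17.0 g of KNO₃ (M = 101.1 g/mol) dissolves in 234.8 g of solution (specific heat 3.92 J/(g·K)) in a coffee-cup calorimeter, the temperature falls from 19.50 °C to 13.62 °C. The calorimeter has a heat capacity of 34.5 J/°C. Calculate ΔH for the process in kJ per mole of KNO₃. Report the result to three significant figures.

|ΔT| = |13.62 − 19.50| = 5.88 °C
|q_surr| = (234.8 × 3.92 + 34.5) × 5.88 = 954.916 × 5.88 = 5615 J
n(KNO₃) = 17.0 / 101.1 = 0.1682 mol
Temperature fell, so q_rxn = +|q_surr| = 5.615 kJ
ΔH = q_rxn / n = 33.38 kJ/mol

ΔH = 33.4 kJ/mol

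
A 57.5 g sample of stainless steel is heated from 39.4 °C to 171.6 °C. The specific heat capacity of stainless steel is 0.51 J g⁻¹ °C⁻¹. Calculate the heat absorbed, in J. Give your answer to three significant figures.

q = 3880 J

q = m c ΔT = 57.5 × 0.51 × (171.6 − 39.4)
q = 57.5 × 0.51 × 132.2 = 3877 J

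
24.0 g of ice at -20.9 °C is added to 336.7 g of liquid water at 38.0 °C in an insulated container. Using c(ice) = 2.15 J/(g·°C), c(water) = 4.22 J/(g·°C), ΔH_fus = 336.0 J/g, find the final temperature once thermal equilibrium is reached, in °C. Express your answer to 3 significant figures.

Heat to bring ice to 0 °C and melt it: q₁ = 24.0×2.15×20.9 + 24.0×336.0 = 9142.4 J
Heat the water can supply cooling to 0 °C: 336.7×4.22×38.0 = 53993.2 J > q₁, so all ice melts.
Energy balance: 336.7×4.22×(38.0 − T) = 9142.4 + 24.0×4.22×(T − 0)
1420.874(38.0 − T) = 9142.4 + 101.28 T
53993.2 − 9142.4 = 1522.154 T
T = 44850.8 / 1522.154 = 29.47 °C

T_f = 29.5 °C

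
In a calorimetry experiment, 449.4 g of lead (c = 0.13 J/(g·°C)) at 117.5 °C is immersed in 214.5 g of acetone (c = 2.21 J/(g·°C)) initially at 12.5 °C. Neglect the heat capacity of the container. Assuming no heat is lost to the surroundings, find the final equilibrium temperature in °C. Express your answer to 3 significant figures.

T_f = 24.0 °C

Heat lost by lead = heat gained by acetone.
(449.4)(0.13)(117.5 − T) = (214.5)(2.21)(T − 12.5)
58.422 (117.5 − T) = 474.045 (T − 12.5)
6864.6 − 58.422 T = 474.045 T − 5925.6
12790.2 = 532.467 T
T = 24.02 °C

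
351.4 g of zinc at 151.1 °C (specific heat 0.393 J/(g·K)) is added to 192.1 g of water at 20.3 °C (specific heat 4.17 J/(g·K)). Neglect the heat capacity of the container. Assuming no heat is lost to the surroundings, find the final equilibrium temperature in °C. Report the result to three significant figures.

T_f = 39.5 °C

Heat lost by zinc = heat gained by water.
(351.4)(0.393)(151.1 − T) = (192.1)(4.17)(T − 20.3)
138.1002 (151.1 − T) = 801.057 (T − 20.3)
20867 − 138.1002 T = 801.057 T − 16261
37128 = 939.1572 T
T = 39.53 °C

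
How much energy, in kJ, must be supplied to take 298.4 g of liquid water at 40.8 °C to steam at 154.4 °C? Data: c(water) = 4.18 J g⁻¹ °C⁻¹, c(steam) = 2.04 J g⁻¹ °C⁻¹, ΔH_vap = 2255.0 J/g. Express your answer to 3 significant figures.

q = 780 kJ

q1 (heat water 40.8→100.0 °C): 298.4 × 4.18 × 59.2 = 73841 J
q2 (vaporize at 100 °C): 298.4 × 2255.0 = 672892 J
q3 (heat steam 100.0→154.4 °C): 298.4 × 2.04 × 54.4 = 33115 J
Total: 73841 + 672892 + 33115 = 779848 J = 780 kJ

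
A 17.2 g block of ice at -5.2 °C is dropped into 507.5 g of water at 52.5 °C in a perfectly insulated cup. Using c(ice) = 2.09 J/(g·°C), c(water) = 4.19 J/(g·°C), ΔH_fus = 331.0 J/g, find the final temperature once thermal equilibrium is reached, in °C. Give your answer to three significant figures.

T_f = 48.1 °C

Heat to bring ice to 0 °C and melt it: q₁ = 17.2×2.09×5.2 + 17.2×331.0 = 5880.1 J
Heat the water can supply cooling to 0 °C: 507.5×4.19×52.5 = 111637 J > q₁, so all ice melts.
Energy balance: 507.5×4.19×(52.5 − T) = 5880.1 + 17.2×4.19×(T − 0)
2126.425(52.5 − T) = 5880.1 + 72.068 T
111637 − 5880.1 = 2198.493 T
T = 105756.9 / 2198.493 = 48.10 °C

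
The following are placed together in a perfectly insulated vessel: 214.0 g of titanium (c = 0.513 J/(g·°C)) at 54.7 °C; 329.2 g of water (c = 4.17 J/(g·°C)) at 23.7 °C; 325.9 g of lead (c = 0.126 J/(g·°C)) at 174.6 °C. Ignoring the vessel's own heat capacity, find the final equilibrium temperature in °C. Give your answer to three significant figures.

Σ mᵢcᵢ(T − Tᵢ) = 0  ⇒  T = Σ mᵢcᵢTᵢ / Σ mᵢcᵢ
Σ mᵢcᵢ = 214.0×0.513 + 329.2×4.17 + 325.9×0.126 = 1523.6094
Σ mᵢcᵢTᵢ = 109.782×54.7 + 1372.764×23.7 + 41.0634×174.6 = 45709
T = 45709 / 1523.6094 = 30.00 °C

T_f = 30.0 °C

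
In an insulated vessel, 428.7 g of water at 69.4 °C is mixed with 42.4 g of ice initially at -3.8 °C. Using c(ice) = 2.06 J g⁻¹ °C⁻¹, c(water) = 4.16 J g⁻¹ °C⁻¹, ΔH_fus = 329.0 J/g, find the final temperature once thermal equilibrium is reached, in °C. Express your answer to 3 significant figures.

T_f = 55.9 °C

Heat to bring ice to 0 °C and melt it: q₁ = 42.4×2.06×3.8 + 42.4×329.0 = 14282 J
Heat the water can supply cooling to 0 °C: 428.7×4.16×69.4 = 123767 J > q₁, so all ice melts.
Energy balance: 428.7×4.16×(69.4 − T) = 14282 + 42.4×4.16×(T − 0)
1783.392(69.4 − T) = 14282 + 176.384 T
123767 − 14282 = 1959.776 T
T = 109485 / 1959.776 = 55.87 °C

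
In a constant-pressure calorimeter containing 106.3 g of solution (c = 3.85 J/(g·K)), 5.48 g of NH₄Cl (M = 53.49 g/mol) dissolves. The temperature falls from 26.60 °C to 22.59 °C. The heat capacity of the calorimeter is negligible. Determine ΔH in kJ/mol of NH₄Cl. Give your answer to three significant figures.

ΔH = 16.0 kJ/mol

|ΔT| = |22.59 − 26.60| = 4.01 °C
|q_surr| = (106.3 × 3.85) × 4.01 = 409.255 × 4.01 = 1641 J
n(NH₄Cl) = 5.48 / 53.49 = 0.1024 mol
Temperature fell, so q_rxn = +|q_surr| = 1.641 kJ
ΔH = q_rxn / n = 16.03 kJ/mol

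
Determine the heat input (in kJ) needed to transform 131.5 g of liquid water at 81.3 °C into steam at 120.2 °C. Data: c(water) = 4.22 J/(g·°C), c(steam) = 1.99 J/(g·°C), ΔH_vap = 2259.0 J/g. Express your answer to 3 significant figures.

q = 313 kJ

q1 (heat water 81.3→100.0 °C): 131.5 × 4.22 × 18.7 = 10377 J
q2 (vaporize at 100 °C): 131.5 × 2259.0 = 297059 J
q3 (heat steam 100.0→120.2 °C): 131.5 × 1.99 × 20.2 = 5286 J
Total: 10377 + 297059 + 5286 = 312722 J = 313 kJ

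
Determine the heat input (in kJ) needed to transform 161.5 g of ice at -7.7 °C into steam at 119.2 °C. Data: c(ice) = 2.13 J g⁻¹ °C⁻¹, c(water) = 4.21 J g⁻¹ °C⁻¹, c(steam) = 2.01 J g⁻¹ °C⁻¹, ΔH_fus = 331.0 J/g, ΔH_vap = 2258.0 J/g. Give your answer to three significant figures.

q1 (heat ice -7.7→0.0 °C): 161.5 × 2.13 × 7.7 = 2649 J
q2 (melt at 0 °C): 161.5 × 331.0 = 53457 J
q3 (heat water 0.0→100.0 °C): 161.5 × 4.21 × 100.0 = 67992 J
q4 (vaporize at 100 °C): 161.5 × 2258.0 = 364667 J
q5 (heat steam 100.0→119.2 °C): 161.5 × 2.01 × 19.2 = 6233 J
Total: 2649 + 53457 + 67992 + 364667 + 6233 = 494998 J = 495 kJ

q = 495 kJ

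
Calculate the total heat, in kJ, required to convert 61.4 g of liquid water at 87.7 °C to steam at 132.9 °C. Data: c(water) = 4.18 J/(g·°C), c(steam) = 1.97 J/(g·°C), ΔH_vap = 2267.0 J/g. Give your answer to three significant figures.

q = 146 kJ

q1 (heat water 87.7→100.0 °C): 61.4 × 4.18 × 12.3 = 3157 J
q2 (vaporize at 100 °C): 61.4 × 2267.0 = 139194 J
q3 (heat steam 100.0→132.9 °C): 61.4 × 1.97 × 32.9 = 3980 J
Total: 3157 + 139194 + 3980 = 146331 J = 146 kJ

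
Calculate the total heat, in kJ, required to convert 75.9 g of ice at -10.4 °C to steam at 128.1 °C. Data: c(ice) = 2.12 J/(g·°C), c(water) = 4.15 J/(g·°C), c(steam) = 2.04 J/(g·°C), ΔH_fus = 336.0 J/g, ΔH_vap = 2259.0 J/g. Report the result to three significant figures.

q1 (heat ice -10.4→0.0 °C): 75.9 × 2.12 × 10.4 = 1673 J
q2 (melt at 0 °C): 75.9 × 336.0 = 25502 J
q3 (heat water 0.0→100.0 °C): 75.9 × 4.15 × 100.0 = 31499 J
q4 (vaporize at 100 °C): 75.9 × 2259.0 = 171458 J
q5 (heat steam 100.0→128.1 °C): 75.9 × 2.04 × 28.1 = 4351 J
Total: 1673 + 25502 + 31499 + 171458 + 4351 = 234483 J = 234 kJ

q = 234 kJ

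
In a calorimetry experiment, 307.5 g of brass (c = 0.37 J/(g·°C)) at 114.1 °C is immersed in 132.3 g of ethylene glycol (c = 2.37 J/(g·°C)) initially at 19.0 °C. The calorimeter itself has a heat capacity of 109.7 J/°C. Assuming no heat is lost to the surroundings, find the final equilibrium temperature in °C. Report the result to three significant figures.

Heat lost by brass = heat gained by ethylene glycol + calorimeter.
(307.5)(0.37)(114.1 − T) = [(132.3)(2.37) + 109.7](T − 19.0)
113.775 (114.1 − T) = 423.251 (T − 19.0)
12982 − 113.775 T = 423.251 T − 8041.8
21023.8 = 537.026 T
T = 39.149 °C

T_f = 39.1 °C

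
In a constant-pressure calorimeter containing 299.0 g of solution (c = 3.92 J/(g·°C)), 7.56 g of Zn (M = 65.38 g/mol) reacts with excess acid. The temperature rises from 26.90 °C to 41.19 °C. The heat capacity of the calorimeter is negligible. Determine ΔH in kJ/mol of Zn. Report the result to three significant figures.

ΔH = -145 kJ/mol

|ΔT| = |41.19 − 26.90| = 14.29 °C
|q_surr| = (299.0 × 3.92) × 14.29 = 1172.08 × 14.29 = 16750 J
n(Zn) = 7.56 / 65.38 = 0.1156 mol
Temperature rose, so q_rxn = −|q_surr| = -16.75 kJ
ΔH = q_rxn / n = -144.9 kJ/mol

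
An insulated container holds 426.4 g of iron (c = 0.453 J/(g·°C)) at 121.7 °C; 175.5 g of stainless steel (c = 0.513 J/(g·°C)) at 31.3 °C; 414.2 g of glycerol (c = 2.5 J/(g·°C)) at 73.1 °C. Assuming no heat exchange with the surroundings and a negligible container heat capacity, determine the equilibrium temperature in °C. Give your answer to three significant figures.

T_f = 77.4 °C

Σ mᵢcᵢ(T − Tᵢ) = 0  ⇒  T = Σ mᵢcᵢTᵢ / Σ mᵢcᵢ
Σ mᵢcᵢ = 426.4×0.453 + 175.5×0.513 + 414.2×2.5 = 1318.6907
Σ mᵢcᵢTᵢ = 193.1592×121.7 + 90.0315×31.3 + 1035.5×73.1 = 102020
T = 102020 / 1318.6907 = 77.36 °C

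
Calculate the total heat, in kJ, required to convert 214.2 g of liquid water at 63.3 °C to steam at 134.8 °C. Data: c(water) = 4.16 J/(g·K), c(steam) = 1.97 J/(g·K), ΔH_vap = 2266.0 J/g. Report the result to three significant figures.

q1 (heat water 63.3→100.0 °C): 214.2 × 4.16 × 36.7 = 32702 J
q2 (vaporize at 100 °C): 214.2 × 2266.0 = 485377 J
q3 (heat steam 100.0→134.8 °C): 214.2 × 1.97 × 34.8 = 14685 J
Total: 32702 + 485377 + 14685 = 532764 J = 533 kJ

q = 533 kJ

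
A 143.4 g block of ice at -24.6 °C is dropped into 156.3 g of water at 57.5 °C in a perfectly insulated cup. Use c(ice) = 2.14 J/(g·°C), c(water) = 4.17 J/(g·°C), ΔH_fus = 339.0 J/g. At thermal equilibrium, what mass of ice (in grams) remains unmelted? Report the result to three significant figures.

Heat to warm all ice to 0 °C: 143.4×2.14×24.6 = 7549.1 J
Heat released by water cooling to 0 °C: 156.3×4.17×57.5 = 37477 J
37477 J < 7549.1 + 143.4×339.0 = 56161.7 J, so not all ice melts; final T = 0 °C.
Heat left for melting: 37477 − 7549.1 = 29927.9 J
Mass melted = 29927.9 / 339.0 = 88.28 g
Ice remaining = 143.4 − 88.28 = 55.12 g

m_ice remaining = 55.1 g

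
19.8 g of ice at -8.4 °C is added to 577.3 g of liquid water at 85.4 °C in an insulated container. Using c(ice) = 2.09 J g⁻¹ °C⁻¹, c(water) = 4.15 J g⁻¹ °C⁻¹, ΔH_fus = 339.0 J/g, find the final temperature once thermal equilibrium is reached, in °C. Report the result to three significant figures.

T_f = 79.7 °C

Heat to bring ice to 0 °C and melt it: q₁ = 19.8×2.09×8.4 + 19.8×339.0 = 7059.8 J
Heat the water can supply cooling to 0 °C: 577.3×4.15×85.4 = 204601 J > q₁, so all ice melts.
Energy balance: 577.3×4.15×(85.4 − T) = 7059.8 + 19.8×4.15×(T − 0)
2395.795(85.4 − T) = 7059.8 + 82.17 T
204601 − 7059.8 = 2477.965 T
T = 197541.2 / 2477.965 = 79.72 °C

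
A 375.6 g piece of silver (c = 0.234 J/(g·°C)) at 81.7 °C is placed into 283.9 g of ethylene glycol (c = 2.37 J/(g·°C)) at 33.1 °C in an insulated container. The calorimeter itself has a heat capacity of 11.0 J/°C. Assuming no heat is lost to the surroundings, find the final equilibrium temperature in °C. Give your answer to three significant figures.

T_f = 38.6 °C

Heat lost by silver = heat gained by ethylene glycol + calorimeter.
(375.6)(0.234)(81.7 − T) = [(283.9)(2.37) + 11.0](T − 33.1)
87.8904 (81.7 − T) = 683.843 (T − 33.1)
7180.6 − 87.8904 T = 683.843 T − 22635
29815.6 = 771.7334 T
T = 38.63 °C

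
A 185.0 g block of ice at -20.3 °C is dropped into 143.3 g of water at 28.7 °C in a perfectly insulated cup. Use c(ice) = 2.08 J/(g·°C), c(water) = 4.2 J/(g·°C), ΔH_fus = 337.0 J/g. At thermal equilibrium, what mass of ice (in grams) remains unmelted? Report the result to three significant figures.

m_ice remaining = 157 g

Heat to warm all ice to 0 °C: 185.0×2.08×20.3 = 7811.4 J
Heat released by water cooling to 0 °C: 143.3×4.2×28.7 = 17273 J
17273 J < 7811.4 + 185.0×337.0 = 70156.4 J, so not all ice melts; final T = 0 °C.
Heat left for melting: 17273 − 7811.4 = 9461.6 J
Mass melted = 9461.6 / 337.0 = 28.08 g
Ice remaining = 185.0 − 28.08 = 156.92 g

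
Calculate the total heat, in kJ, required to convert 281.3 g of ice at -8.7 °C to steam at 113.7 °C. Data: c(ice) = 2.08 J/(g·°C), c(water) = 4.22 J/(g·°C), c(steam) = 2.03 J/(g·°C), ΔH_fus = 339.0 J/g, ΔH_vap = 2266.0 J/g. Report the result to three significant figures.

q1 (heat ice -8.7→0.0 °C): 281.3 × 2.08 × 8.7 = 5090 J
q2 (melt at 0 °C): 281.3 × 339.0 = 95361 J
q3 (heat water 0.0→100.0 °C): 281.3 × 4.22 × 100.0 = 118709 J
q4 (vaporize at 100 °C): 281.3 × 2266.0 = 637426 J
q5 (heat steam 100.0→113.7 °C): 281.3 × 2.03 × 13.7 = 7823 J
Total: 5090 + 95361 + 118709 + 637426 + 7823 = 864409 J = 864 kJ

q = 864 kJ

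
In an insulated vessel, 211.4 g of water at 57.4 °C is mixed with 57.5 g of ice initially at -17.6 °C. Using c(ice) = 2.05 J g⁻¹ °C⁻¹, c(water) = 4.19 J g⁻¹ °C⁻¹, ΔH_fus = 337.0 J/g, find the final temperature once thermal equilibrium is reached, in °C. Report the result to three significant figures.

T_f = 26.1 °C

Heat to bring ice to 0 °C and melt it: q₁ = 57.5×2.05×17.6 + 57.5×337.0 = 21452 J
Heat the water can supply cooling to 0 °C: 211.4×4.19×57.4 = 50843.0 J > q₁, so all ice melts.
Energy balance: 211.4×4.19×(57.4 − T) = 21452 + 57.5×4.19×(T − 0)
885.766(57.4 − T) = 21452 + 240.925 T
50843.0 − 21452 = 1126.691 T
T = 29391.0 / 1126.691 = 26.09 °C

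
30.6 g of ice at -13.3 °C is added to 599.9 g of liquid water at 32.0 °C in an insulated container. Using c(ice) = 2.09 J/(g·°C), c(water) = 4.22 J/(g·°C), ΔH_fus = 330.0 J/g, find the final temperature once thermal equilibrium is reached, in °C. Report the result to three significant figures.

T_f = 26.3 °C

Heat to bring ice to 0 °C and melt it: q₁ = 30.6×2.09×13.3 + 30.6×330.0 = 10949 J
Heat the water can supply cooling to 0 °C: 599.9×4.22×32.0 = 81010.5 J > q₁, so all ice melts.
Energy balance: 599.9×4.22×(32.0 − T) = 10949 + 30.6×4.22×(T − 0)
2531.578(32.0 − T) = 10949 + 129.132 T
81010.5 − 10949 = 2660.710 T
T = 70061.5 / 2660.710 = 26.33 °C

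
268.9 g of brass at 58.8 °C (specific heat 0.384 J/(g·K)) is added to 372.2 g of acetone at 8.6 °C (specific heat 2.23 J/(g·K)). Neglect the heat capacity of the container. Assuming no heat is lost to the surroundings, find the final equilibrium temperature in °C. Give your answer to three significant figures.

T_f = 14.2 °C

Heat lost by brass = heat gained by acetone.
(268.9)(0.384)(58.8 − T) = (372.2)(2.23)(T − 8.6)
103.2576 (58.8 − T) = 830.006 (T − 8.6)
6071.5 − 103.2576 T = 830.006 T − 7138.1
13209.6 = 933.2636 T
T = 14.15 °C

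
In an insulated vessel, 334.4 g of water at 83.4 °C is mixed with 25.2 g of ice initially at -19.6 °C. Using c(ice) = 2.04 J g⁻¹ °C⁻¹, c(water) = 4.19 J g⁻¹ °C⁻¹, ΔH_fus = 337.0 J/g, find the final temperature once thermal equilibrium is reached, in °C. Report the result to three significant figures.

T_f = 71.3 °C

Heat to bring ice to 0 °C and melt it: q₁ = 25.2×2.04×19.6 + 25.2×337.0 = 9500.0 J
Heat the water can supply cooling to 0 °C: 334.4×4.19×83.4 = 116855 J > q₁, so all ice melts.
Energy balance: 334.4×4.19×(83.4 − T) = 9500.0 + 25.2×4.19×(T − 0)
1401.136(83.4 − T) = 9500.0 + 105.588 T
116855 − 9500.0 = 1506.724 T
T = 107355.0 / 1506.724 = 71.25 °C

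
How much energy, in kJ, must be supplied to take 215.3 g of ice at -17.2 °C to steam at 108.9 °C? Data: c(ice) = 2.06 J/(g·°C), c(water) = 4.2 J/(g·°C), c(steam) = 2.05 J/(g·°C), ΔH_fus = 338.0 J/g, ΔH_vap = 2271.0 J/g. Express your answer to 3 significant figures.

q = 664 kJ

q1 (heat ice -17.2→0.0 °C): 215.3 × 2.06 × 17.2 = 7629 J
q2 (melt at 0 °C): 215.3 × 338.0 = 72771 J
q3 (heat water 0.0→100.0 °C): 215.3 × 4.2 × 100.0 = 90426 J
q4 (vaporize at 100 °C): 215.3 × 2271.0 = 488946 J
q5 (heat steam 100.0→108.9 °C): 215.3 × 2.05 × 8.9 = 3928 J
Total: 7629 + 72771 + 90426 + 488946 + 3928 = 663700 J = 664 kJ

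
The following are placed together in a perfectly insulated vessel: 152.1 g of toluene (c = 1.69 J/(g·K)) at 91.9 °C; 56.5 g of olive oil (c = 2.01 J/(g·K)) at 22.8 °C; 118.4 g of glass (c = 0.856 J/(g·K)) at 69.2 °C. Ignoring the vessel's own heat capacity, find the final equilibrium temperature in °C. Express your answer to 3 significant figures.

Σ mᵢcᵢ(T − Tᵢ) = 0  ⇒  T = Σ mᵢcᵢTᵢ / Σ mᵢcᵢ
Σ mᵢcᵢ = 152.1×1.69 + 56.5×2.01 + 118.4×0.856 = 471.9644
Σ mᵢcᵢTᵢ = 257.049×91.9 + 113.565×22.8 + 101.3504×69.2 = 33226
T = 33226 / 471.9644 = 70.40 °C

T_f = 70.4 °C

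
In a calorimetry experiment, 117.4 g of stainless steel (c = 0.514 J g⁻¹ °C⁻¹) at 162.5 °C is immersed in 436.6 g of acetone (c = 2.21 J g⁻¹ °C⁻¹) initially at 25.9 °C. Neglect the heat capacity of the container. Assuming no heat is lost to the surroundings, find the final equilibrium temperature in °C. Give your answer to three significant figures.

Heat lost by stainless steel = heat gained by acetone.
(117.4)(0.514)(162.5 − T) = (436.6)(2.21)(T − 25.9)
60.3436 (162.5 − T) = 964.886 (T − 25.9)
9805.8 − 60.3436 T = 964.886 T − 24991
34796.8 = 1025.2296 T
T = 33.94 °C

T_f = 33.9 °C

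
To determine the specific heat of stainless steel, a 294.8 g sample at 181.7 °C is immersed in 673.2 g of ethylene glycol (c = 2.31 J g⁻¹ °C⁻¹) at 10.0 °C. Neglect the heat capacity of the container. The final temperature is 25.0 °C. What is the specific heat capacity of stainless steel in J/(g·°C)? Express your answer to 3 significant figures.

q_gained = (673.2 × 2.31) × (25.0 − 10.0) = 23330 J
q_lost = 294.8 × c × (181.7 − 25.0) = 46195.16 c
Set equal: c = 23330 / 46195.16 = 0.505 J/(g·°C)

c = 0.505 J/(g·°C)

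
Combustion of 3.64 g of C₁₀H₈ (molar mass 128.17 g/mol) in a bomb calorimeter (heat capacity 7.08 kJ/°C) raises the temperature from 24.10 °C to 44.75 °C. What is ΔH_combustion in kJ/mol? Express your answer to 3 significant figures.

ΔH = -5150 kJ/mol

ΔT = 44.75 − 24.10 = 20.65 °C
q_cal = C_cal × ΔT = 7.08 × 20.65 = 146.202 kJ
n = 3.64 / 128.17 = 0.02840 mol
q_rxn = −q_cal = -146.202 kJ
ΔH = -146.202 / 0.02840 = -5148 kJ/mol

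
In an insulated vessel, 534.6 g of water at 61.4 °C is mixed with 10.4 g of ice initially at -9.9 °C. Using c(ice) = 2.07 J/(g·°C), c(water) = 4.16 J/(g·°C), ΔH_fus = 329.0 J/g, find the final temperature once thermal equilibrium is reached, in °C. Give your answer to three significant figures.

Heat to bring ice to 0 °C and melt it: q₁ = 10.4×2.07×9.9 + 10.4×329.0 = 3634.7 J
Heat the water can supply cooling to 0 °C: 534.6×4.16×61.4 = 136550 J > q₁, so all ice melts.
Energy balance: 534.6×4.16×(61.4 − T) = 3634.7 + 10.4×4.16×(T − 0)
2223.936(61.4 − T) = 3634.7 + 43.264 T
136550 − 3634.7 = 2267.200 T
T = 132915.3 / 2267.200 = 58.63 °C

T_f = 58.6 °C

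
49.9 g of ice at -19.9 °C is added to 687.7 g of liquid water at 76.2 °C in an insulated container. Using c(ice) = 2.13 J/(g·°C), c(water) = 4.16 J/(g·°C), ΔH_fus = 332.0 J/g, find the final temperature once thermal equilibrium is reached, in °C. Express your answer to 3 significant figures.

T_f = 65.0 °C

Heat to bring ice to 0 °C and melt it: q₁ = 49.9×2.13×19.9 + 49.9×332.0 = 18682 J
Heat the water can supply cooling to 0 °C: 687.7×4.16×76.2 = 217995 J > q₁, so all ice melts.
Energy balance: 687.7×4.16×(76.2 − T) = 18682 + 49.9×4.16×(T − 0)
2860.832(76.2 − T) = 18682 + 207.584 T
217995 − 18682 = 3068.416 T
T = 199313 / 3068.416 = 64.96 °C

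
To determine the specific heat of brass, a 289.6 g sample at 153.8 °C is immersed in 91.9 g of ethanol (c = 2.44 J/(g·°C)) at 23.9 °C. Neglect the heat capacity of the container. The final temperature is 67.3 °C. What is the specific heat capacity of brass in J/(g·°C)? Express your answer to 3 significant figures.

c = 0.388 J/(g·°C)

q_gained = (91.9 × 2.44) × (67.3 − 23.9) = 9732 J
q_lost = 289.6 × c × (153.8 − 67.3) = 25050.4 c
Set equal: c = 9732 / 25050.4 = 0.388 J/(g·°C)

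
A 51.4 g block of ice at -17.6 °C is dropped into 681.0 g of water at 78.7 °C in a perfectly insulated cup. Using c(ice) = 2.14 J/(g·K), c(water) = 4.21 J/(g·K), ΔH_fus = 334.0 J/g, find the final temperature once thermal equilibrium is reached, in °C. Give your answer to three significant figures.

Heat to bring ice to 0 °C and melt it: q₁ = 51.4×2.14×17.6 + 51.4×334.0 = 19104 J
Heat the water can supply cooling to 0 °C: 681.0×4.21×78.7 = 225634 J > q₁, so all ice melts.
Energy balance: 681.0×4.21×(78.7 − T) = 19104 + 51.4×4.21×(T − 0)
2867.01(78.7 − T) = 19104 + 216.394 T
225634 − 19104 = 3083.404 T
T = 206530 / 3083.404 = 66.98 °C

T_f = 67.0 °C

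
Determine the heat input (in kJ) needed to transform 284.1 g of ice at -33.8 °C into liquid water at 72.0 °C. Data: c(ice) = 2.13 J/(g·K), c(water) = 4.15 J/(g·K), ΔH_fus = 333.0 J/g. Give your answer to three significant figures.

q1 (heat ice -33.8→0.0 °C): 284.1 × 2.13 × 33.8 = 20453 J
q2 (melt at 0 °C): 284.1 × 333.0 = 94605 J
q3 (heat water 0.0→72.0 °C): 284.1 × 4.15 × 72.0 = 84889 J
Total: 20453 + 94605 + 84889 = 199947 J = 200 kJ

q = 200 kJ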